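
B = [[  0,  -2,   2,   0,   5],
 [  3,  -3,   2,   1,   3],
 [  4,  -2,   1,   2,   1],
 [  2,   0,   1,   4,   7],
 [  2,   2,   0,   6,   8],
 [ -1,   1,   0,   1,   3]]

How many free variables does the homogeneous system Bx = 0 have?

Row reduce to echelon form.
Swap R1 ↔ R2
R3 ← R3 − (4/3)·R1: [0, 2, -5/3, 2/3, -3]
R4 ← R4 − (2/3)·R1: [0, 2, -1/3, 10/3, 5]
R5 ← R5 − (2/3)·R1: [0, 4, -4/3, 16/3, 6]
R6 ← R6 + (1/3)·R1: [0, 0, 2/3, 4/3, 4]
R3 ← R3 + R2: [0, 0, 1/3, 2/3, 2]
R4 ← R4 + R2: [0, 0, 5/3, 10/3, 10]
R5 ← R5 + (2)·R2: [0, 0, 8/3, 16/3, 16]
R4 ← R4 − (5)·R3: [0, 0, 0, 0, 0]
R5 ← R5 − (8)·R3: [0, 0, 0, 0, 0]
R6 ← R6 − (2)·R3: [0, 0, 0, 0, 0]
3 nonzero rows, so rank(B) = 3.
B has 5 columns; by rank–nullity, nullity = 5 − 3 = 2.

2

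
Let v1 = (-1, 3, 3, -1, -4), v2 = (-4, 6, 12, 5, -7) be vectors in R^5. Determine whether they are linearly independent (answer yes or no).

Form the matrix with these vectors as rows and row reduce.
R2 ← R2 − (4)·R1: [0, -6, 0, 9, 9]
2 nonzero rows, so the 2 vectors span a space of dimension 2.
Since 2 = 2, the vectors are linearly independent.

yes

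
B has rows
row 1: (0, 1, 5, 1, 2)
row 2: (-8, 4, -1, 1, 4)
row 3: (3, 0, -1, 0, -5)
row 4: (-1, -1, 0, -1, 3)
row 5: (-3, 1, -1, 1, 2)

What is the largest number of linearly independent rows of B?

Row reduce to echelon form.
Swap R1 ↔ R2
R3 ← R3 + (3/8)·R1: [0, 3/2, -11/8, 3/8, -7/2]
R4 ← R4 − (1/8)·R1: [0, -3/2, 1/8, -9/8, 5/2]
R5 ← R5 − (3/8)·R1: [0, -1/2, -5/8, 5/8, 1/2]
R3 ← R3 − (3/2)·R2: [0, 0, -71/8, -9/8, -13/2]
R4 ← R4 + (3/2)·R2: [0, 0, 61/8, 3/8, 11/2]
R5 ← R5 + (1/2)·R2: [0, 0, 15/8, 9/8, 3/2]
R4 ← R4 + (61/71)·R3: [0, 0, 0, -42/71, -6/71]
R5 ← R5 + (15/71)·R3: [0, 0, 0, 63/71, 9/71]
R5 ← R5 + (3/2)·R4: [0, 0, 0, 0, 0]
Echelon form has 4 nonzero rows, so rank(B) = 4.
The rank gives the maximum number of linearly independent rows: 4.

4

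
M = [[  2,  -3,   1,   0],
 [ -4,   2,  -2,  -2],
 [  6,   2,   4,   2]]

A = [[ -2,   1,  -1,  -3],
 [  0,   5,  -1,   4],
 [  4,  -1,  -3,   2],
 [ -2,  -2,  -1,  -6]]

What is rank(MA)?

3

First compute MA:
[[  0, -14,  -2, -16],
 [  4,  12,  10,  28],
 [  0,   8, -22, -14]]
Now row reduce the product.
Swap R1 ↔ R2
R3 ← R3 + (4/7)·R2: [0, 0, -162/7, -162/7]
3 nonzero rows, so rank(MA) = 3.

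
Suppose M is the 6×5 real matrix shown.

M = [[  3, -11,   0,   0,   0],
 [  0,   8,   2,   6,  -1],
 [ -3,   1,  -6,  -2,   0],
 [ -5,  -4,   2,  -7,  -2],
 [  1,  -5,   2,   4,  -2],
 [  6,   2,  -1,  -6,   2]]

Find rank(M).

5

Row reduce to echelon form.
R3 ← R3 + R1: [0, -10, -6, -2, 0]
R4 ← R4 + (5/3)·R1: [0, -67/3, 2, -7, -2]
R5 ← R5 − (1/3)·R1: [0, -4/3, 2, 4, -2]
R6 ← R6 − (2)·R1: [0, 24, -1, -6, 2]
R3 ← R3 + (5/4)·R2: [0, 0, -7/2, 11/2, -5/4]
R4 ← R4 + (67/24)·R2: [0, 0, 91/12, 39/4, -115/24]
R5 ← R5 + (1/6)·R2: [0, 0, 7/3, 5, -13/6]
R6 ← R6 − (3)·R2: [0, 0, -7, -24, 5]
R4 ← R4 + (13/6)·R3: [0, 0, 0, 65/3, -15/2]
R5 ← R5 + (2/3)·R3: [0, 0, 0, 26/3, -3]
R6 ← R6 − (2)·R3: [0, 0, 0, -35, 15/2]
R5 ← R5 − (2/5)·R4: [0, 0, 0, 0, 0]
R6 ← R6 + (21/13)·R4: [0, 0, 0, 0, -60/13]
Swap R5 ↔ R6
Echelon form has 5 nonzero rows, so rank(M) = 5.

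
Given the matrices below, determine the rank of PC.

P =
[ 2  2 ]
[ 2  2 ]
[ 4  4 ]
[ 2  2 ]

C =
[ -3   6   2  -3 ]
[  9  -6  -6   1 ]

First compute PC:
[[ 12,   0,  -8,  -4],
 [ 12,   0,  -8,  -4],
 [ 24,   0, -16,  -8],
 [ 12,   0,  -8,  -4]]
Now row reduce the product.
R2 ← R2 − R1: [0, 0, 0, 0]
R3 ← R3 − (2)·R1: [0, 0, 0, 0]
R4 ← R4 − R1: [0, 0, 0, 0]
1 nonzero row, so rank(PC) = 1.

1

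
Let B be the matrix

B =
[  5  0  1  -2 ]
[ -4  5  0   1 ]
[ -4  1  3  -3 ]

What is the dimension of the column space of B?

3

Row reduce to echelon form.
R2 ← R2 + (4/5)·R1: [0, 5, 4/5, -3/5]
R3 ← R3 + (4/5)·R1: [0, 1, 19/5, -23/5]
R3 ← R3 − (1/5)·R2: [0, 0, 91/25, -112/25]
Echelon form has 3 nonzero rows, so rank(B) = 3.
The column space has dimension equal to the rank: 3.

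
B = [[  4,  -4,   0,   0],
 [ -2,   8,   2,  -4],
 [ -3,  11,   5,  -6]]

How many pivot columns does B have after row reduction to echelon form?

3

Row reduce to echelon form.
R2 ← R2 + (1/2)·R1: [0, 6, 2, -4]
R3 ← R3 + (3/4)·R1: [0, 8, 5, -6]
R3 ← R3 − (4/3)·R2: [0, 0, 7/3, -2/3]
Echelon form has 3 nonzero rows, so rank(B) = 3.
Each nonzero row contributes one pivot column: 3 pivot columns.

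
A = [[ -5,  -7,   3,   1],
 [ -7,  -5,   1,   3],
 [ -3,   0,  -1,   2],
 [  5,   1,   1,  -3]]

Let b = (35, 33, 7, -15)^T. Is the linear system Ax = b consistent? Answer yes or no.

Row reduce the augmented matrix [A | b].
R2 ← R2 − (7/5)·R1: [0, 24/5, -16/5, 8/5, -16]
R3 ← R3 − (3/5)·R1: [0, 21/5, -14/5, 7/5, -14]
R4 ← R4 + R1: [0, -6, 4, -2, 20]
R3 ← R3 − (7/8)·R2: [0, 0, 0, 0, 0]
R4 ← R4 + (5/4)·R2: [0, 0, 0, 0, 0]
The echelon form has 2 nonzero rows, and every pivot lies in the first 4 columns, so rank(A) = rank([A|b]) = 2.
The system is consistent.

yes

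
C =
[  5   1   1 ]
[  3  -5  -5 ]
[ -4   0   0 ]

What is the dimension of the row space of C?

Row reduce to echelon form.
R2 ← R2 − (3/5)·R1: [0, -28/5, -28/5]
R3 ← R3 + (4/5)·R1: [0, 4/5, 4/5]
R3 ← R3 + (1/7)·R2: [0, 0, 0]
Echelon form has 2 nonzero rows, so rank(C) = 2.
The row space has dimension equal to the rank: 2.

2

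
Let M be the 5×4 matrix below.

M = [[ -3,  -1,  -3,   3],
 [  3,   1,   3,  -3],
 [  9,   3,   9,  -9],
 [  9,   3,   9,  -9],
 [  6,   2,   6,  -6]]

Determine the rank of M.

Row reduce to echelon form.
R2 ← R2 + R1: [0, 0, 0, 0]
R3 ← R3 + (3)·R1: [0, 0, 0, 0]
R4 ← R4 + (3)·R1: [0, 0, 0, 0]
R5 ← R5 + (2)·R1: [0, 0, 0, 0]
Echelon form has 1 nonzero row, so rank(M) = 1.

1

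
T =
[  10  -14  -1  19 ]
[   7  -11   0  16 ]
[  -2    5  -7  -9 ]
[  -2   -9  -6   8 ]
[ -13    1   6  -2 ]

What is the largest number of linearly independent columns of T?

Row reduce to echelon form.
R2 ← R2 − (7/10)·R1: [0, -6/5, 7/10, 27/10]
R3 ← R3 + (1/5)·R1: [0, 11/5, -36/5, -26/5]
R4 ← R4 + (1/5)·R1: [0, -59/5, -31/5, 59/5]
R5 ← R5 + (13/10)·R1: [0, -86/5, 47/10, 227/10]
R3 ← R3 + (11/6)·R2: [0, 0, -71/12, -1/4]
R4 ← R4 − (59/6)·R2: [0, 0, -157/12, -59/4]
R5 ← R5 − (43/3)·R2: [0, 0, -16/3, -16]
R4 ← R4 − (157/71)·R3: [0, 0, 0, -1008/71]
R5 ← R5 − (64/71)·R3: [0, 0, 0, -1120/71]
R5 ← R5 − (10/9)·R4: [0, 0, 0, 0]
Echelon form has 4 nonzero rows, so rank(T) = 4.
The rank gives the maximum number of linearly independent columns: 4.

4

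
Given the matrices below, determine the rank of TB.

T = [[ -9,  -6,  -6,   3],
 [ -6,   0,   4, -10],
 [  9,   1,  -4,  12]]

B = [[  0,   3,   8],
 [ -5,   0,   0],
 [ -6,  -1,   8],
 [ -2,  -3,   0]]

First compute TB:
[[ 60, -30, -120],
 [ -4,   8, -16],
 [ -5,  -5,  40]]
Now row reduce the product.
R2 ← R2 + (1/15)·R1: [0, 6, -24]
R3 ← R3 + (1/12)·R1: [0, -15/2, 30]
R3 ← R3 + (5/4)·R2: [0, 0, 0]
2 nonzero rows, so rank(TB) = 2.

2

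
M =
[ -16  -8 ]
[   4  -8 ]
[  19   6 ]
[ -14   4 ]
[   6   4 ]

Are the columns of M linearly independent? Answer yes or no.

Row reduce M to echelon form.
R2 ← R2 + (1/4)·R1: [0, -10]
R3 ← R3 + (19/16)·R1: [0, -7/2]
R4 ← R4 − (7/8)·R1: [0, 11]
R5 ← R5 + (3/8)·R1: [0, 1]
R3 ← R3 − (7/20)·R2: [0, 0]
R4 ← R4 + (11/10)·R2: [0, 0]
R5 ← R5 + (1/10)·R2: [0, 0]
2 pivots among 2 columns.
Every column is a pivot column, so the columns are linearly independent.

yes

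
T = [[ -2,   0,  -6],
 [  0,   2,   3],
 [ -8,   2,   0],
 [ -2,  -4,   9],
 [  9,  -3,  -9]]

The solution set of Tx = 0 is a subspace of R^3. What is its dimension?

0

Row reduce to echelon form.
R3 ← R3 − (4)·R1: [0, 2, 24]
R4 ← R4 − R1: [0, -4, 15]
R5 ← R5 + (9/2)·R1: [0, -3, -36]
R3 ← R3 − R2: [0, 0, 21]
R4 ← R4 + (2)·R2: [0, 0, 21]
R5 ← R5 + (3/2)·R2: [0, 0, -63/2]
R4 ← R4 − R3: [0, 0, 0]
R5 ← R5 + (3/2)·R3: [0, 0, 0]
3 nonzero rows, so rank(T) = 3.
T has 3 columns; by rank–nullity, nullity = 3 − 3 = 0.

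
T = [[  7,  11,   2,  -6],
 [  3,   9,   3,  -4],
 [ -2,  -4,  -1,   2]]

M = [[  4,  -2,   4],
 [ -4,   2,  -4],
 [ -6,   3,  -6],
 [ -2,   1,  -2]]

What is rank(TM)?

1

First compute TM:
[[-16,   8, -16],
 [-34,  17, -34],
 [ 10,  -5,  10]]
Now row reduce the product.
R2 ← R2 − (17/8)·R1: [0, 0, 0]
R3 ← R3 + (5/8)·R1: [0, 0, 0]
1 nonzero row, so rank(TM) = 1.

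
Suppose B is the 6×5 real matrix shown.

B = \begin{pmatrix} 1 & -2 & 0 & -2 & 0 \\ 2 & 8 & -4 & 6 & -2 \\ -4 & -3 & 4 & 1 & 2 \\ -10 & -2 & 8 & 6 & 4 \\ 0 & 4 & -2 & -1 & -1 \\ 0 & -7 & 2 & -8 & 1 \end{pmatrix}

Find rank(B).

Row reduce to echelon form.
R2 ← R2 − (2)·R1: [0, 12, -4, 10, -2]
R3 ← R3 + (4)·R1: [0, -11, 4, -7, 2]
R4 ← R4 + (10)·R1: [0, -22, 8, -14, 4]
R3 ← R3 + (11/12)·R2: [0, 0, 1/3, 13/6, 1/6]
R4 ← R4 + (11/6)·R2: [0, 0, 2/3, 13/3, 1/3]
R5 ← R5 − (1/3)·R2: [0, 0, -2/3, -13/3, -1/3]
R6 ← R6 + (7/12)·R2: [0, 0, -1/3, -13/6, -1/6]
R4 ← R4 − (2)·R3: [0, 0, 0, 0, 0]
R5 ← R5 + (2)·R3: [0, 0, 0, 0, 0]
R6 ← R6 + R3: [0, 0, 0, 0, 0]
Echelon form has 3 nonzero rows, so rank(B) = 3.

3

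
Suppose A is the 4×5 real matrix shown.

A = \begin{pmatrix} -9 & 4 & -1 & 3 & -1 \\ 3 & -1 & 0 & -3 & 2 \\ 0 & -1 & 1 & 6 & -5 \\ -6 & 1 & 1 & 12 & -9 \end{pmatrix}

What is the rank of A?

Row reduce to echelon form.
R2 ← R2 + (1/3)·R1: [0, 1/3, -1/3, -2, 5/3]
R4 ← R4 − (2/3)·R1: [0, -5/3, 5/3, 10, -25/3]
R3 ← R3 + (3)·R2: [0, 0, 0, 0, 0]
R4 ← R4 + (5)·R2: [0, 0, 0, 0, 0]
Echelon form has 2 nonzero rows, so rank(A) = 2.

2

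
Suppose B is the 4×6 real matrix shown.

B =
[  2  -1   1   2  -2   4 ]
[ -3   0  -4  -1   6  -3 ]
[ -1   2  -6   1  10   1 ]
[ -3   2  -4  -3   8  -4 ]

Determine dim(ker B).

2

Row reduce to echelon form.
R2 ← R2 + (3/2)·R1: [0, -3/2, -5/2, 2, 3, 3]
R3 ← R3 + (1/2)·R1: [0, 3/2, -11/2, 2, 9, 3]
R4 ← R4 + (3/2)·R1: [0, 1/2, -5/2, 0, 5, 2]
R3 ← R3 + R2: [0, 0, -8, 4, 12, 6]
R4 ← R4 + (1/3)·R2: [0, 0, -10/3, 2/3, 6, 3]
R4 ← R4 − (5/12)·R3: [0, 0, 0, -1, 1, 1/2]
4 nonzero rows, so rank(B) = 4.
B has 6 columns; by rank–nullity, nullity = 6 − 4 = 2.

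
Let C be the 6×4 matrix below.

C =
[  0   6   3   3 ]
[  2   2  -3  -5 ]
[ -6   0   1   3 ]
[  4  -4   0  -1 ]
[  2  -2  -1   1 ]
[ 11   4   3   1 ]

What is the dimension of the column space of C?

4

Row reduce to echelon form.
Swap R1 ↔ R2
R3 ← R3 + (3)·R1: [0, 6, -8, -12]
R4 ← R4 − (2)·R1: [0, -8, 6, 9]
R5 ← R5 − R1: [0, -4, 2, 6]
R6 ← R6 − (11/2)·R1: [0, -7, 39/2, 57/2]
R3 ← R3 − R2: [0, 0, -11, -15]
R4 ← R4 + (4/3)·R2: [0, 0, 10, 13]
R5 ← R5 + (2/3)·R2: [0, 0, 4, 8]
R6 ← R6 + (7/6)·R2: [0, 0, 23, 32]
R4 ← R4 + (10/11)·R3: [0, 0, 0, -7/11]
R5 ← R5 + (4/11)·R3: [0, 0, 0, 28/11]
R6 ← R6 + (23/11)·R3: [0, 0, 0, 7/11]
R5 ← R5 + (4)·R4: [0, 0, 0, 0]
R6 ← R6 + R4: [0, 0, 0, 0]
Echelon form has 4 nonzero rows, so rank(C) = 4.
The column space has dimension equal to the rank: 4.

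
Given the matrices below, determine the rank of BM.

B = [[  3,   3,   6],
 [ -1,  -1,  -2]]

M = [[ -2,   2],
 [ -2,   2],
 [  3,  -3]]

1

First compute BM:
[[  6,  -6],
 [ -2,   2]]
Now row reduce the product.
R2 ← R2 + (1/3)·R1: [0, 0]
1 nonzero row, so rank(BM) = 1.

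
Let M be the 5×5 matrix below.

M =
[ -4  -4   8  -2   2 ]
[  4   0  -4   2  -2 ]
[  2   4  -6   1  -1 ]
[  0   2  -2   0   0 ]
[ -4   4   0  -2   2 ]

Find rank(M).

Row reduce to echelon form.
R2 ← R2 + R1: [0, -4, 4, 0, 0]
R3 ← R3 + (1/2)·R1: [0, 2, -2, 0, 0]
R5 ← R5 − R1: [0, 8, -8, 0, 0]
R3 ← R3 + (1/2)·R2: [0, 0, 0, 0, 0]
R4 ← R4 + (1/2)·R2: [0, 0, 0, 0, 0]
R5 ← R5 + (2)·R2: [0, 0, 0, 0, 0]
Echelon form has 2 nonzero rows, so rank(M) = 2.

2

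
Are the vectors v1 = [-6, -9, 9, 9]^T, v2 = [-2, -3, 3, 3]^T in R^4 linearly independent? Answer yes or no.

no

Form the matrix with these vectors as rows and row reduce.
R2 ← R2 − (1/3)·R1: [0, 0, 0, 0]
1 nonzero row, so the 2 vectors span a space of dimension 1.
Since 1 < 2, the vectors are linearly dependent.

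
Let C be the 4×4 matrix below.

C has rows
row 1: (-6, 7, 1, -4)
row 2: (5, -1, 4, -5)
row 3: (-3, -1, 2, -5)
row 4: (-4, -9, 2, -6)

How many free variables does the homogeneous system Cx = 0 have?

Row reduce to echelon form.
R2 ← R2 + (5/6)·R1: [0, 29/6, 29/6, -25/3]
R3 ← R3 − (1/2)·R1: [0, -9/2, 3/2, -3]
R4 ← R4 − (2/3)·R1: [0, -41/3, 4/3, -10/3]
R3 ← R3 + (27/29)·R2: [0, 0, 6, -312/29]
R4 ← R4 + (82/29)·R2: [0, 0, 15, -780/29]
R4 ← R4 − (5/2)·R3: [0, 0, 0, 0]
3 nonzero rows, so rank(C) = 3.
C has 4 columns; by rank–nullity, nullity = 4 − 3 = 1.

1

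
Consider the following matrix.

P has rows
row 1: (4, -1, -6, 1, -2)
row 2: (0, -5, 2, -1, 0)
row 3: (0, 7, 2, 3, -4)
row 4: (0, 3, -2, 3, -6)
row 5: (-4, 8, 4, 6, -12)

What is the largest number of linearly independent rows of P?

Row reduce to echelon form.
R5 ← R5 + R1: [0, 7, -2, 7, -14]
R3 ← R3 + (7/5)·R2: [0, 0, 24/5, 8/5, -4]
R4 ← R4 + (3/5)·R2: [0, 0, -4/5, 12/5, -6]
R5 ← R5 + (7/5)·R2: [0, 0, 4/5, 28/5, -14]
R4 ← R4 + (1/6)·R3: [0, 0, 0, 8/3, -20/3]
R5 ← R5 − (1/6)·R3: [0, 0, 0, 16/3, -40/3]
R5 ← R5 − (2)·R4: [0, 0, 0, 0, 0]
Echelon form has 4 nonzero rows, so rank(P) = 4.
The rank gives the maximum number of linearly independent rows: 4.

4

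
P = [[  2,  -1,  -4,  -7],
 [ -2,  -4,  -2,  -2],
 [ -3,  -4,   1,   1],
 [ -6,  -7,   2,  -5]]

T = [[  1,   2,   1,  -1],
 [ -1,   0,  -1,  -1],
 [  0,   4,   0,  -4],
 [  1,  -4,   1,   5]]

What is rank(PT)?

First compute PT:
[[ -4,  16,  -4, -20],
 [  0,  -4,   0,   4],
 [  2,  -6,   2,   8],
 [ -4,  16,  -4, -20]]
Now row reduce the product.
R3 ← R3 + (1/2)·R1: [0, 2, 0, -2]
R4 ← R4 − R1: [0, 0, 0, 0]
R3 ← R3 + (1/2)·R2: [0, 0, 0, 0]
2 nonzero rows, so rank(PT) = 2.

2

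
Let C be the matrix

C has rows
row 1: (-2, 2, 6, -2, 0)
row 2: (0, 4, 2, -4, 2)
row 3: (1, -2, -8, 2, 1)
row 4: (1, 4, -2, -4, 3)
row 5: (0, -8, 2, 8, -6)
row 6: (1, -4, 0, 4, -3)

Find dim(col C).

3

Row reduce to echelon form.
R3 ← R3 + (1/2)·R1: [0, -1, -5, 1, 1]
R4 ← R4 + (1/2)·R1: [0, 5, 1, -5, 3]
R6 ← R6 + (1/2)·R1: [0, -3, 3, 3, -3]
R3 ← R3 + (1/4)·R2: [0, 0, -9/2, 0, 3/2]
R4 ← R4 − (5/4)·R2: [0, 0, -3/2, 0, 1/2]
R5 ← R5 + (2)·R2: [0, 0, 6, 0, -2]
R6 ← R6 + (3/4)·R2: [0, 0, 9/2, 0, -3/2]
R4 ← R4 − (1/3)·R3: [0, 0, 0, 0, 0]
R5 ← R5 + (4/3)·R3: [0, 0, 0, 0, 0]
R6 ← R6 + R3: [0, 0, 0, 0, 0]
Echelon form has 3 nonzero rows, so rank(C) = 3.
The column space has dimension equal to the rank: 3.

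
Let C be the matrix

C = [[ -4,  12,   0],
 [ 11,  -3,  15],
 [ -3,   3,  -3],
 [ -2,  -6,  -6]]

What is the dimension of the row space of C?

2

Row reduce to echelon form.
R2 ← R2 + (11/4)·R1: [0, 30, 15]
R3 ← R3 − (3/4)·R1: [0, -6, -3]
R4 ← R4 − (1/2)·R1: [0, -12, -6]
R3 ← R3 + (1/5)·R2: [0, 0, 0]
R4 ← R4 + (2/5)·R2: [0, 0, 0]
Echelon form has 2 nonzero rows, so rank(C) = 2.
The row space has dimension equal to the rank: 2.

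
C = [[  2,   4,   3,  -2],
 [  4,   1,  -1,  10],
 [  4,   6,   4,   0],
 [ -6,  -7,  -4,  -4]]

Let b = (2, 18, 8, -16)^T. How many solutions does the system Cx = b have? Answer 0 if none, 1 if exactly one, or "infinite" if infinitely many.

infinite

Row reduce the augmented matrix [C | b].
R2 ← R2 − (2)·R1: [0, -7, -7, 14, 14]
R3 ← R3 − (2)·R1: [0, -2, -2, 4, 4]
R4 ← R4 + (3)·R1: [0, 5, 5, -10, -10]
R3 ← R3 − (2/7)·R2: [0, 0, 0, 0, 0]
R4 ← R4 + (5/7)·R2: [0, 0, 0, 0, 0]
The echelon form has 2 nonzero rows, and every pivot lies in the first 4 columns, so rank(C) = rank([C|b]) = 2.
The system is consistent.
rank = 2 < 4 unknowns, so there are infinitely many solutions.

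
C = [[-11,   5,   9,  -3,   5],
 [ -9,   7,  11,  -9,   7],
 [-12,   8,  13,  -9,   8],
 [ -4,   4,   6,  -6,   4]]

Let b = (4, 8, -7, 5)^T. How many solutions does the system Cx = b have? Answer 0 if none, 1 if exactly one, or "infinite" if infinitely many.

0

Row reduce the augmented matrix [C | b].
R2 ← R2 − (9/11)·R1: [0, 32/11, 40/11, -72/11, 32/11, 52/11]
R3 ← R3 − (12/11)·R1: [0, 28/11, 35/11, -63/11, 28/11, -125/11]
R4 ← R4 − (4/11)·R1: [0, 24/11, 30/11, -54/11, 24/11, 39/11]
R3 ← R3 − (7/8)·R2: [0, 0, 0, 0, 0, -31/2]
R4 ← R4 − (3/4)·R2: [0, 0, 0, 0, 0, 0]
The echelon form has 3 nonzero rows; the last pivot sits in the augmented column, so rank(C) = 2 but rank([C|b]) = 3.
Since the ranks differ, the system is inconsistent.
It has no solutions.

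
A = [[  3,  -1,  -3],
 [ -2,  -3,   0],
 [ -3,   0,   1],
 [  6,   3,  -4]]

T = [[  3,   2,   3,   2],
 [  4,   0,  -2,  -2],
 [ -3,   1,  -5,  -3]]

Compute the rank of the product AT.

3

First compute AT:
[[ 14,   3,  26,  17],
 [-18,  -4,   0,   2],
 [-12,  -5, -14,  -9],
 [ 42,   8,  32,  18]]
Now row reduce the product.
R2 ← R2 + (9/7)·R1: [0, -1/7, 234/7, 167/7]
R3 ← R3 + (6/7)·R1: [0, -17/7, 58/7, 39/7]
R4 ← R4 − (3)·R1: [0, -1, -46, -33]
R3 ← R3 − (17)·R2: [0, 0, -560, -400]
R4 ← R4 − (7)·R2: [0, 0, -280, -200]
R4 ← R4 − (1/2)·R3: [0, 0, 0, 0]
3 nonzero rows, so rank(AT) = 3.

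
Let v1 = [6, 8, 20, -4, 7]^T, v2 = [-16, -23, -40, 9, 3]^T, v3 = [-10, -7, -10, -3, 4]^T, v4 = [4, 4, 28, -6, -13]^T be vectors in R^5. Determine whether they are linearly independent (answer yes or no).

yes

Form the matrix with these vectors as rows and row reduce.
R2 ← R2 + (8/3)·R1: [0, -5/3, 40/3, -5/3, 65/3]
R3 ← R3 + (5/3)·R1: [0, 19/3, 70/3, -29/3, 47/3]
R4 ← R4 − (2/3)·R1: [0, -4/3, 44/3, -10/3, -53/3]
R3 ← R3 + (19/5)·R2: [0, 0, 74, -16, 98]
R4 ← R4 − (4/5)·R2: [0, 0, 4, -2, -35]
R4 ← R4 − (2/37)·R3: [0, 0, 0, -42/37, -1491/37]
4 nonzero rows, so the 4 vectors span a space of dimension 4.
Since 4 = 4, the vectors are linearly independent.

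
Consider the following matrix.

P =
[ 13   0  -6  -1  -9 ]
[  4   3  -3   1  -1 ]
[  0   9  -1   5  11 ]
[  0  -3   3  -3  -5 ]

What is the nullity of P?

1

Row reduce to echelon form.
R2 ← R2 − (4/13)·R1: [0, 3, -15/13, 17/13, 23/13]
R3 ← R3 − (3)·R2: [0, 0, 32/13, 14/13, 74/13]
R4 ← R4 + R2: [0, 0, 24/13, -22/13, -42/13]
R4 ← R4 − (3/4)·R3: [0, 0, 0, -5/2, -15/2]
4 nonzero rows, so rank(P) = 4.
P has 5 columns; by rank–nullity, nullity = 5 − 4 = 1.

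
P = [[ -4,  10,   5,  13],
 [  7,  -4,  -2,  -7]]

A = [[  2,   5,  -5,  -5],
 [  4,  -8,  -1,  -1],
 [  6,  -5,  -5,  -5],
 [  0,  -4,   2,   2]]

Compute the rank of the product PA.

2

First compute PA:
[[ 62, -177,  11,  11],
 [-14, 105, -35, -35]]
Now row reduce the product.
R2 ← R2 + (7/31)·R1: [0, 2016/31, -1008/31, -1008/31]
2 nonzero rows, so rank(PA) = 2.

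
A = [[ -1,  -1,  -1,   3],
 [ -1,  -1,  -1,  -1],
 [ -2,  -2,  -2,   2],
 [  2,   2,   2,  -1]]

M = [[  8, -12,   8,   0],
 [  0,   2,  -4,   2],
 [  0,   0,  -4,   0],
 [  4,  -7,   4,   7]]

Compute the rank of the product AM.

2

First compute AM:
[[  4, -11,  12,  19],
 [-12,  17,  -4,  -9],
 [ -8,   6,   8,  10],
 [ 12, -13,  -4,  -3]]
Now row reduce the product.
R2 ← R2 + (3)·R1: [0, -16, 32, 48]
R3 ← R3 + (2)·R1: [0, -16, 32, 48]
R4 ← R4 − (3)·R1: [0, 20, -40, -60]
R3 ← R3 − R2: [0, 0, 0, 0]
R4 ← R4 + (5/4)·R2: [0, 0, 0, 0]
2 nonzero rows, so rank(AM) = 2.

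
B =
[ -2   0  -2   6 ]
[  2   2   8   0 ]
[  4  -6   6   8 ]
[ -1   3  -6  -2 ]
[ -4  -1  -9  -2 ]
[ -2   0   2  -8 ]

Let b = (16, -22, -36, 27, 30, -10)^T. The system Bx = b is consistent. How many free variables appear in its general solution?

Row reduce the augmented matrix [B | b].
R2 ← R2 + R1: [0, 2, 6, 6, -6]
R3 ← R3 + (2)·R1: [0, -6, 2, 20, -4]
R4 ← R4 − (1/2)·R1: [0, 3, -5, -5, 19]
R5 ← R5 − (2)·R1: [0, -1, -5, -14, -2]
R6 ← R6 − R1: [0, 0, 4, -14, -26]
R3 ← R3 + (3)·R2: [0, 0, 20, 38, -22]
R4 ← R4 − (3/2)·R2: [0, 0, -14, -14, 28]
R5 ← R5 + (1/2)·R2: [0, 0, -2, -11, -5]
R4 ← R4 + (7/10)·R3: [0, 0, 0, 63/5, 63/5]
R5 ← R5 + (1/10)·R3: [0, 0, 0, -36/5, -36/5]
R6 ← R6 − (1/5)·R3: [0, 0, 0, -108/5, -108/5]
R5 ← R5 + (4/7)·R4: [0, 0, 0, 0, 0]
R6 ← R6 + (12/7)·R4: [0, 0, 0, 0, 0]
The echelon form has 4 nonzero rows, and every pivot lies in the first 4 columns, so rank(B) = rank([B|b]) = 4.
The system is consistent.
Free variables = (unknowns) − (rank) = 4 − 4 = 0.

0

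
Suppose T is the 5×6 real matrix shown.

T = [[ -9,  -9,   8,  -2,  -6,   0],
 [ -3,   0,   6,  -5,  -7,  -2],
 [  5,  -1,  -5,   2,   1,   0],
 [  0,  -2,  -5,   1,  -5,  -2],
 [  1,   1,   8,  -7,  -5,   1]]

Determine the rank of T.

5

Row reduce to echelon form.
R2 ← R2 − (1/3)·R1: [0, 3, 10/3, -13/3, -5, -2]
R3 ← R3 + (5/9)·R1: [0, -6, -5/9, 8/9, -7/3, 0]
R5 ← R5 + (1/9)·R1: [0, 0, 80/9, -65/9, -17/3, 1]
R3 ← R3 + (2)·R2: [0, 0, 55/9, -70/9, -37/3, -4]
R4 ← R4 + (2/3)·R2: [0, 0, -25/9, -17/9, -25/3, -10/3]
R4 ← R4 + (5/11)·R3: [0, 0, 0, -179/33, -460/33, -170/33]
R5 ← R5 − (16/11)·R3: [0, 0, 0, 45/11, 135/11, 75/11]
R5 ← R5 + (135/179)·R4: [0, 0, 0, 0, 315/179, 525/179]
Echelon form has 5 nonzero rows, so rank(T) = 5.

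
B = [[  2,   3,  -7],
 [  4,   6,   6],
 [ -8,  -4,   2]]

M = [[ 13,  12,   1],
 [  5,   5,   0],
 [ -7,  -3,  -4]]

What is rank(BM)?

First compute BM:
[[ 90,  60,  30],
 [ 40,  60, -20],
 [-138, -122, -16]]
Now row reduce the product.
R2 ← R2 − (4/9)·R1: [0, 100/3, -100/3]
R3 ← R3 + (23/15)·R1: [0, -30, 30]
R3 ← R3 + (9/10)·R2: [0, 0, 0]
2 nonzero rows, so rank(BM) = 2.

2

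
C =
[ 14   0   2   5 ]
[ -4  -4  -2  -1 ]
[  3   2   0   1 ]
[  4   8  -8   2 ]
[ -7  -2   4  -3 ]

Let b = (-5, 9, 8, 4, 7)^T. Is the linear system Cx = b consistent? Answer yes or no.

Row reduce the augmented matrix [C | b].
R2 ← R2 + (2/7)·R1: [0, -4, -10/7, 3/7, 53/7]
R3 ← R3 − (3/14)·R1: [0, 2, -3/7, -1/14, 127/14]
R4 ← R4 − (2/7)·R1: [0, 8, -60/7, 4/7, 38/7]
R5 ← R5 + (1/2)·R1: [0, -2, 5, -1/2, 9/2]
R3 ← R3 + (1/2)·R2: [0, 0, -8/7, 1/7, 90/7]
R4 ← R4 + (2)·R2: [0, 0, -80/7, 10/7, 144/7]
R5 ← R5 − (1/2)·R2: [0, 0, 40/7, -5/7, 5/7]
R4 ← R4 − (10)·R3: [0, 0, 0, 0, -108]
R5 ← R5 + (5)·R3: [0, 0, 0, 0, 65]
R5 ← R5 + (65/108)·R4: [0, 0, 0, 0, 0]
The echelon form has 4 nonzero rows; the last pivot sits in the augmented column, so rank(C) = 3 but rank([C|b]) = 4.
Since the ranks differ, the system is inconsistent.

no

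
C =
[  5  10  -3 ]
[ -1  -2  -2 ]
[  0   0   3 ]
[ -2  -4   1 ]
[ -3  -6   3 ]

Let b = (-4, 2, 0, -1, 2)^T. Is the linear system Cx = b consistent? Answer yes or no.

Row reduce the augmented matrix [C | b].
R2 ← R2 + (1/5)·R1: [0, 0, -13/5, 6/5]
R4 ← R4 + (2/5)·R1: [0, 0, -1/5, -13/5]
R5 ← R5 + (3/5)·R1: [0, 0, 6/5, -2/5]
R3 ← R3 + (15/13)·R2: [0, 0, 0, 18/13]
R4 ← R4 − (1/13)·R2: [0, 0, 0, -35/13]
R5 ← R5 + (6/13)·R2: [0, 0, 0, 2/13]
R4 ← R4 + (35/18)·R3: [0, 0, 0, 0]
R5 ← R5 − (1/9)·R3: [0, 0, 0, 0]
The echelon form has 3 nonzero rows; the last pivot sits in the augmented column, so rank(C) = 2 but rank([C|b]) = 3.
Since the ranks differ, the system is inconsistent.

no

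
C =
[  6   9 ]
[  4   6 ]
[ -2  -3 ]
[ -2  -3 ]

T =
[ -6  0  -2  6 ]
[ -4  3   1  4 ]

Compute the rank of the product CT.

1

First compute CT:
[[-72,  27,  -3,  72],
 [-48,  18,  -2,  48],
 [ 24,  -9,   1, -24],
 [ 24,  -9,   1, -24]]
Now row reduce the product.
R2 ← R2 − (2/3)·R1: [0, 0, 0, 0]
R3 ← R3 + (1/3)·R1: [0, 0, 0, 0]
R4 ← R4 + (1/3)·R1: [0, 0, 0, 0]
1 nonzero row, so rank(CT) = 1.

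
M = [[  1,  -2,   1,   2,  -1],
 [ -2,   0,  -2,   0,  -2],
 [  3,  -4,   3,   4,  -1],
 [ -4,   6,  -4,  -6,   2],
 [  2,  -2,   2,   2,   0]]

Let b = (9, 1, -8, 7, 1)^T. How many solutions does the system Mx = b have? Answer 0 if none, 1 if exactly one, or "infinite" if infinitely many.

Row reduce the augmented matrix [M | b].
R2 ← R2 + (2)·R1: [0, -4, 0, 4, -4, 19]
R3 ← R3 − (3)·R1: [0, 2, 0, -2, 2, -35]
R4 ← R4 + (4)·R1: [0, -2, 0, 2, -2, 43]
R5 ← R5 − (2)·R1: [0, 2, 0, -2, 2, -17]
R3 ← R3 + (1/2)·R2: [0, 0, 0, 0, 0, -51/2]
R4 ← R4 − (1/2)·R2: [0, 0, 0, 0, 0, 67/2]
R5 ← R5 + (1/2)·R2: [0, 0, 0, 0, 0, -15/2]
R4 ← R4 + (67/51)·R3: [0, 0, 0, 0, 0, 0]
R5 ← R5 − (5/17)·R3: [0, 0, 0, 0, 0, 0]
The echelon form has 3 nonzero rows; the last pivot sits in the augmented column, so rank(M) = 2 but rank([M|b]) = 3.
Since the ranks differ, the system is inconsistent.
It has no solutions.

0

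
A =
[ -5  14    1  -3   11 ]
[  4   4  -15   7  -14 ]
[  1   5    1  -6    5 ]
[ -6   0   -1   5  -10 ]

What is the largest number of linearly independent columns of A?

Row reduce to echelon form.
R2 ← R2 + (4/5)·R1: [0, 76/5, -71/5, 23/5, -26/5]
R3 ← R3 + (1/5)·R1: [0, 39/5, 6/5, -33/5, 36/5]
R4 ← R4 − (6/5)·R1: [0, -84/5, -11/5, 43/5, -116/5]
R3 ← R3 − (39/76)·R2: [0, 0, 645/76, -681/76, 375/38]
R4 ← R4 + (21/19)·R2: [0, 0, -340/19, 260/19, -550/19]
R4 ← R4 + (272/129)·R3: [0, 0, 0, -224/43, -350/43]
Echelon form has 4 nonzero rows, so rank(A) = 4.
The rank gives the maximum number of linearly independent columns: 4.

4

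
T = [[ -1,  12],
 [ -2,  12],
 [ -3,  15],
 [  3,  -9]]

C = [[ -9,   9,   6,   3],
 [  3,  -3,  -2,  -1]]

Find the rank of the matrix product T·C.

1

First compute TC:
[[ 45, -45, -30, -15],
 [ 54, -54, -36, -18],
 [ 72, -72, -48, -24],
 [-54,  54,  36,  18]]
Now row reduce the product.
R2 ← R2 − (6/5)·R1: [0, 0, 0, 0]
R3 ← R3 − (8/5)·R1: [0, 0, 0, 0]
R4 ← R4 + (6/5)·R1: [0, 0, 0, 0]
1 nonzero row, so rank(TC) = 1.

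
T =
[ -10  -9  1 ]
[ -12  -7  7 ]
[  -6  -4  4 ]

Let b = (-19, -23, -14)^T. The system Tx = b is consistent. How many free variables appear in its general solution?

0

Row reduce the augmented matrix [T | b].
R2 ← R2 − (6/5)·R1: [0, 19/5, 29/5, -1/5]
R3 ← R3 − (3/5)·R1: [0, 7/5, 17/5, -13/5]
R3 ← R3 − (7/19)·R2: [0, 0, 24/19, -48/19]
The echelon form has 3 nonzero rows, and every pivot lies in the first 3 columns, so rank(T) = rank([T|b]) = 3.
The system is consistent.
Free variables = (unknowns) − (rank) = 3 − 3 = 0.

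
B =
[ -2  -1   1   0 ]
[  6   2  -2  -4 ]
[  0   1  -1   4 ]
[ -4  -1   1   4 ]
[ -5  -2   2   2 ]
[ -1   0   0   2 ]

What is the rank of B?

Row reduce to echelon form.
R2 ← R2 + (3)·R1: [0, -1, 1, -4]
R4 ← R4 − (2)·R1: [0, 1, -1, 4]
R5 ← R5 − (5/2)·R1: [0, 1/2, -1/2, 2]
R6 ← R6 − (1/2)·R1: [0, 1/2, -1/2, 2]
R3 ← R3 + R2: [0, 0, 0, 0]
R4 ← R4 + R2: [0, 0, 0, 0]
R5 ← R5 + (1/2)·R2: [0, 0, 0, 0]
R6 ← R6 + (1/2)·R2: [0, 0, 0, 0]
Echelon form has 2 nonzero rows, so rank(B) = 2.

2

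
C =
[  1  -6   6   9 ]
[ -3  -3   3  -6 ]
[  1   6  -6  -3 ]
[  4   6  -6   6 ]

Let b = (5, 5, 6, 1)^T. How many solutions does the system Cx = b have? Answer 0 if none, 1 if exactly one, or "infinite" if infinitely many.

Row reduce the augmented matrix [C | b].
R2 ← R2 + (3)·R1: [0, -21, 21, 21, 20]
R3 ← R3 − R1: [0, 12, -12, -12, 1]
R4 ← R4 − (4)·R1: [0, 30, -30, -30, -19]
R3 ← R3 + (4/7)·R2: [0, 0, 0, 0, 87/7]
R4 ← R4 + (10/7)·R2: [0, 0, 0, 0, 67/7]
R4 ← R4 − (67/87)·R3: [0, 0, 0, 0, 0]
The echelon form has 3 nonzero rows; the last pivot sits in the augmented column, so rank(C) = 2 but rank([C|b]) = 3.
Since the ranks differ, the system is inconsistent.
It has no solutions.

0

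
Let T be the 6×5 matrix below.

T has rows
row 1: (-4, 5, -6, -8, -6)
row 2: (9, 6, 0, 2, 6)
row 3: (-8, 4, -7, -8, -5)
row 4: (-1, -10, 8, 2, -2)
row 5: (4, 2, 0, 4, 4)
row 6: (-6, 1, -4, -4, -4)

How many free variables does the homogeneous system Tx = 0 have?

1

Row reduce to echelon form.
R2 ← R2 + (9/4)·R1: [0, 69/4, -27/2, -16, -15/2]
R3 ← R3 − (2)·R1: [0, -6, 5, 8, 7]
R4 ← R4 − (1/4)·R1: [0, -45/4, 19/2, 4, -1/2]
R5 ← R5 + R1: [0, 7, -6, -4, -2]
R6 ← R6 − (3/2)·R1: [0, -13/2, 5, 8, 5]
R3 ← R3 + (8/23)·R2: [0, 0, 7/23, 56/23, 101/23]
R4 ← R4 + (15/23)·R2: [0, 0, 16/23, -148/23, -124/23]
R5 ← R5 − (28/69)·R2: [0, 0, -12/23, 172/69, 24/23]
R6 ← R6 + (26/69)·R2: [0, 0, -2/23, 136/69, 50/23]
R4 ← R4 − (16/7)·R3: [0, 0, 0, -12, -108/7]
R5 ← R5 + (12/7)·R3: [0, 0, 0, 20/3, 60/7]
R6 ← R6 + (2/7)·R3: [0, 0, 0, 8/3, 24/7]
R5 ← R5 + (5/9)·R4: [0, 0, 0, 0, 0]
R6 ← R6 + (2/9)·R4: [0, 0, 0, 0, 0]
4 nonzero rows, so rank(T) = 4.
T has 5 columns; by rank–nullity, nullity = 5 − 4 = 1.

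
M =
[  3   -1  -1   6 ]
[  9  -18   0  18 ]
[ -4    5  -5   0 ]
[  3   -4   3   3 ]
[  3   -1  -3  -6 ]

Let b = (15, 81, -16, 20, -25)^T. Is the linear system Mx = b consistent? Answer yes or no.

yes

Row reduce the augmented matrix [M | b].
R2 ← R2 − (3)·R1: [0, -15, 3, 0, 36]
R3 ← R3 + (4/3)·R1: [0, 11/3, -19/3, 8, 4]
R4 ← R4 − R1: [0, -3, 4, -3, 5]
R5 ← R5 − R1: [0, 0, -2, -12, -40]
R3 ← R3 + (11/45)·R2: [0, 0, -28/5, 8, 64/5]
R4 ← R4 − (1/5)·R2: [0, 0, 17/5, -3, -11/5]
R4 ← R4 + (17/28)·R3: [0, 0, 0, 13/7, 39/7]
R5 ← R5 − (5/14)·R3: [0, 0, 0, -104/7, -312/7]
R5 ← R5 + (8)·R4: [0, 0, 0, 0, 0]
The echelon form has 4 nonzero rows, and every pivot lies in the first 4 columns, so rank(M) = rank([M|b]) = 4.
The system is consistent.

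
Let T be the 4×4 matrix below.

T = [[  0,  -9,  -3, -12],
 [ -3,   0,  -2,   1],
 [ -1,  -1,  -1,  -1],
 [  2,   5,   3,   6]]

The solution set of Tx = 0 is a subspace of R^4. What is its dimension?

Row reduce to echelon form.
Swap R1 ↔ R2
R3 ← R3 − (1/3)·R1: [0, -1, -1/3, -4/3]
R4 ← R4 + (2/3)·R1: [0, 5, 5/3, 20/3]
R3 ← R3 − (1/9)·R2: [0, 0, 0, 0]
R4 ← R4 + (5/9)·R2: [0, 0, 0, 0]
2 nonzero rows, so rank(T) = 2.
T has 4 columns; by rank–nullity, nullity = 4 − 2 = 2.

2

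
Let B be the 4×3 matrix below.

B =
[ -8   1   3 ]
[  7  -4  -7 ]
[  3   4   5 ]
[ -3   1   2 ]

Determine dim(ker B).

1

Row reduce to echelon form.
R2 ← R2 + (7/8)·R1: [0, -25/8, -35/8]
R3 ← R3 + (3/8)·R1: [0, 35/8, 49/8]
R4 ← R4 − (3/8)·R1: [0, 5/8, 7/8]
R3 ← R3 + (7/5)·R2: [0, 0, 0]
R4 ← R4 + (1/5)·R2: [0, 0, 0]
2 nonzero rows, so rank(B) = 2.
B has 3 columns; by rank–nullity, nullity = 3 − 2 = 1.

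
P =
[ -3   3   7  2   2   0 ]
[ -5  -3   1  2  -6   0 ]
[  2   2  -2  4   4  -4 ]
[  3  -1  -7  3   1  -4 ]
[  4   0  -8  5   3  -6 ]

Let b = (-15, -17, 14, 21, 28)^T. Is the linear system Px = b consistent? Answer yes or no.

yes

Row reduce the augmented matrix [P | b].
R2 ← R2 − (5/3)·R1: [0, -8, -32/3, -4/3, -28/3, 0, 8]
R3 ← R3 + (2/3)·R1: [0, 4, 8/3, 16/3, 16/3, -4, 4]
R4 ← R4 + R1: [0, 2, 0, 5, 3, -4, 6]
R5 ← R5 + (4/3)·R1: [0, 4, 4/3, 23/3, 17/3, -6, 8]
R3 ← R3 + (1/2)·R2: [0, 0, -8/3, 14/3, 2/3, -4, 8]
R4 ← R4 + (1/4)·R2: [0, 0, -8/3, 14/3, 2/3, -4, 8]
R5 ← R5 + (1/2)·R2: [0, 0, -4, 7, 1, -6, 12]
R4 ← R4 − R3: [0, 0, 0, 0, 0, 0, 0]
R5 ← R5 − (3/2)·R3: [0, 0, 0, 0, 0, 0, 0]
The echelon form has 3 nonzero rows, and every pivot lies in the first 6 columns, so rank(P) = rank([P|b]) = 3.
The system is consistent.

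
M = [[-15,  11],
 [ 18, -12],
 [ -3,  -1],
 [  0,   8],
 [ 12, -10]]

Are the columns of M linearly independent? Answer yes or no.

Row reduce M to echelon form.
R2 ← R2 + (6/5)·R1: [0, 6/5]
R3 ← R3 − (1/5)·R1: [0, -16/5]
R5 ← R5 + (4/5)·R1: [0, -6/5]
R3 ← R3 + (8/3)·R2: [0, 0]
R4 ← R4 − (20/3)·R2: [0, 0]
R5 ← R5 + R2: [0, 0]
2 pivots among 2 columns.
Every column is a pivot column, so the columns are linearly independent.

yes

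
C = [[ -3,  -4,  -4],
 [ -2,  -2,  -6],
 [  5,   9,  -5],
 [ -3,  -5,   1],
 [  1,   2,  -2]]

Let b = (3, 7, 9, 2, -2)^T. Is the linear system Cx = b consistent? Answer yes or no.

Row reduce the augmented matrix [C | b].
R2 ← R2 − (2/3)·R1: [0, 2/3, -10/3, 5]
R3 ← R3 + (5/3)·R1: [0, 7/3, -35/3, 14]
R4 ← R4 − R1: [0, -1, 5, -1]
R5 ← R5 + (1/3)·R1: [0, 2/3, -10/3, -1]
R3 ← R3 − (7/2)·R2: [0, 0, 0, -7/2]
R4 ← R4 + (3/2)·R2: [0, 0, 0, 13/2]
R5 ← R5 − R2: [0, 0, 0, -6]
R4 ← R4 + (13/7)·R3: [0, 0, 0, 0]
R5 ← R5 − (12/7)·R3: [0, 0, 0, 0]
The echelon form has 3 nonzero rows; the last pivot sits in the augmented column, so rank(C) = 2 but rank([C|b]) = 3.
Since the ranks differ, the system is inconsistent.

no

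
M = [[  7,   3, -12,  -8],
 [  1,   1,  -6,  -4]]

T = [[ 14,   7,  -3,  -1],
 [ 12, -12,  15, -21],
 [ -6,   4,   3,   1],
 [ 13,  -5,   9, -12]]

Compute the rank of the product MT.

2

First compute MT:
[[102,   5, -84,  14],
 [ 10,  -9, -42,  20]]
Now row reduce the product.
R2 ← R2 − (5/51)·R1: [0, -484/51, -574/17, 950/51]
2 nonzero rows, so rank(MT) = 2.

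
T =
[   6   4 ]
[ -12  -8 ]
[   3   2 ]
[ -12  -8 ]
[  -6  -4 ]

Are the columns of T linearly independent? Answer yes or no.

Row reduce T to echelon form.
R2 ← R2 + (2)·R1: [0, 0]
R3 ← R3 − (1/2)·R1: [0, 0]
R4 ← R4 + (2)·R1: [0, 0]
R5 ← R5 + R1: [0, 0]
1 pivot among 2 columns.
Only 1 < 2 pivot columns, so the columns are linearly dependent.

no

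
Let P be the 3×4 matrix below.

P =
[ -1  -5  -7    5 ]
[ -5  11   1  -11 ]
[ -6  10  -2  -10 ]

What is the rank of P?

2

Row reduce to echelon form.
R2 ← R2 − (5)·R1: [0, 36, 36, -36]
R3 ← R3 − (6)·R1: [0, 40, 40, -40]
R3 ← R3 − (10/9)·R2: [0, 0, 0, 0]
Echelon form has 2 nonzero rows, so rank(P) = 2.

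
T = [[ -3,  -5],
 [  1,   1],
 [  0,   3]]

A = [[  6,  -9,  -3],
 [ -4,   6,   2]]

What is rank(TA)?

First compute TA:
[[  2,  -3,  -1],
 [  2,  -3,  -1],
 [-12,  18,   6]]
Now row reduce the product.
R2 ← R2 − R1: [0, 0, 0]
R3 ← R3 + (6)·R1: [0, 0, 0]
1 nonzero row, so rank(TA) = 1.

1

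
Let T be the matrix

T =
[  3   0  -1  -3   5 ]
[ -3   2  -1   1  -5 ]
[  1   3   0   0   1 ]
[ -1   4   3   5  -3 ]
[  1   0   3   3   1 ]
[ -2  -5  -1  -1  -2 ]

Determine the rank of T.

3

Row reduce to echelon form.
R2 ← R2 + R1: [0, 2, -2, -2, 0]
R3 ← R3 − (1/3)·R1: [0, 3, 1/3, 1, -2/3]
R4 ← R4 + (1/3)·R1: [0, 4, 8/3, 4, -4/3]
R5 ← R5 − (1/3)·R1: [0, 0, 10/3, 4, -2/3]
R6 ← R6 + (2/3)·R1: [0, -5, -5/3, -3, 4/3]
R3 ← R3 − (3/2)·R2: [0, 0, 10/3, 4, -2/3]
R4 ← R4 − (2)·R2: [0, 0, 20/3, 8, -4/3]
R6 ← R6 + (5/2)·R2: [0, 0, -20/3, -8, 4/3]
R4 ← R4 − (2)·R3: [0, 0, 0, 0, 0]
R5 ← R5 − R3: [0, 0, 0, 0, 0]
R6 ← R6 + (2)·R3: [0, 0, 0, 0, 0]
Echelon form has 3 nonzero rows, so rank(T) = 3.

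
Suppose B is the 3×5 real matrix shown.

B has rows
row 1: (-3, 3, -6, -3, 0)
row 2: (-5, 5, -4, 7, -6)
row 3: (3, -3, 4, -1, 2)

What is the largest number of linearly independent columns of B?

Row reduce to echelon form.
R2 ← R2 − (5/3)·R1: [0, 0, 6, 12, -6]
R3 ← R3 + R1: [0, 0, -2, -4, 2]
R3 ← R3 + (1/3)·R2: [0, 0, 0, 0, 0]
Echelon form has 2 nonzero rows, so rank(B) = 2.
The rank gives the maximum number of linearly independent columns: 2.

2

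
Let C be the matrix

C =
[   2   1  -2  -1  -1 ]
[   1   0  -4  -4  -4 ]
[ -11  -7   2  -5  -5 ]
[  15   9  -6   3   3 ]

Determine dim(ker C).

Row reduce to echelon form.
R2 ← R2 − (1/2)·R1: [0, -1/2, -3, -7/2, -7/2]
R3 ← R3 + (11/2)·R1: [0, -3/2, -9, -21/2, -21/2]
R4 ← R4 − (15/2)·R1: [0, 3/2, 9, 21/2, 21/2]
R3 ← R3 − (3)·R2: [0, 0, 0, 0, 0]
R4 ← R4 + (3)·R2: [0, 0, 0, 0, 0]
2 nonzero rows, so rank(C) = 2.
C has 5 columns; by rank–nullity, nullity = 5 − 2 = 3.

3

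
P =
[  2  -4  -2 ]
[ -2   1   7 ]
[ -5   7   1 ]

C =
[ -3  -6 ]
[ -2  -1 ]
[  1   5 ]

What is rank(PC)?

2

First compute PC:
[[  0, -18],
 [ 11,  46],
 [  2,  28]]
Now row reduce the product.
Swap R1 ↔ R2
R3 ← R3 − (2/11)·R1: [0, 216/11]
R3 ← R3 + (12/11)·R2: [0, 0]
2 nonzero rows, so rank(PC) = 2.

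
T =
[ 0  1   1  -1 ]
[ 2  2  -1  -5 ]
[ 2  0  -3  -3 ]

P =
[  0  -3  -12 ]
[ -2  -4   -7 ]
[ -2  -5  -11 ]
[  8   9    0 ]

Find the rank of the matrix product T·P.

2

First compute TP:
[[-12, -18, -18],
 [-42, -54, -27],
 [-18, -18,   9]]
Now row reduce the product.
R2 ← R2 − (7/2)·R1: [0, 9, 36]
R3 ← R3 − (3/2)·R1: [0, 9, 36]
R3 ← R3 − R2: [0, 0, 0]
2 nonzero rows, so rank(TP) = 2.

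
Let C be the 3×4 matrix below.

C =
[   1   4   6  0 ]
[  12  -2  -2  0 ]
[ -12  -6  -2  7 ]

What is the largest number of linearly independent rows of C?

Row reduce to echelon form.
R2 ← R2 − (12)·R1: [0, -50, -74, 0]
R3 ← R3 + (12)·R1: [0, 42, 70, 7]
R3 ← R3 + (21/25)·R2: [0, 0, 196/25, 7]
Echelon form has 3 nonzero rows, so rank(C) = 3.
The rank gives the maximum number of linearly independent rows: 3.

3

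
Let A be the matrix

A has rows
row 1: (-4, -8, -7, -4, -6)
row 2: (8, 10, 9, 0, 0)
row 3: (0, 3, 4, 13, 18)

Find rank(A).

Row reduce to echelon form.
R2 ← R2 + (2)·R1: [0, -6, -5, -8, -12]
R3 ← R3 + (1/2)·R2: [0, 0, 3/2, 9, 12]
Echelon form has 3 nonzero rows, so rank(A) = 3.

3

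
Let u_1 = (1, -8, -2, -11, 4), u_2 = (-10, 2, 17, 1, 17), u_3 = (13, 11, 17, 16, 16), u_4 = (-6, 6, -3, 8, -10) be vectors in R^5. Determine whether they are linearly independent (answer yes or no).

Form the matrix with these vectors as rows and row reduce.
R2 ← R2 + (10)·R1: [0, -78, -3, -109, 57]
R3 ← R3 − (13)·R1: [0, 115, 43, 159, -36]
R4 ← R4 + (6)·R1: [0, -42, -15, -58, 14]
R3 ← R3 + (115/78)·R2: [0, 0, 1003/26, -133/78, 1249/26]
R4 ← R4 − (7/13)·R2: [0, 0, -174/13, 9/13, -217/13]
R4 ← R4 + (348/1003)·R3: [0, 0, 0, 101/1003, -25/1003]
4 nonzero rows, so the 4 vectors span a space of dimension 4.
Since 4 = 4, the vectors are linearly independent.

yes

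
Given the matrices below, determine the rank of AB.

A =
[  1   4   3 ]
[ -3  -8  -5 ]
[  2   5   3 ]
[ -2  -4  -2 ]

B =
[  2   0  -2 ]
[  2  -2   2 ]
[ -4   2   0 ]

First compute AB:
[[ -2,  -2,   6],
 [ -2,   6, -10],
 [  2,  -4,   6],
 [ -4,   4,  -4]]
Now row reduce the product.
R2 ← R2 − R1: [0, 8, -16]
R3 ← R3 + R1: [0, -6, 12]
R4 ← R4 − (2)·R1: [0, 8, -16]
R3 ← R3 + (3/4)·R2: [0, 0, 0]
R4 ← R4 − R2: [0, 0, 0]
2 nonzero rows, so rank(AB) = 2.

2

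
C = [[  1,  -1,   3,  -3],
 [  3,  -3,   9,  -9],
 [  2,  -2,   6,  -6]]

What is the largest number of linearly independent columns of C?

1

Row reduce to echelon form.
R2 ← R2 − (3)·R1: [0, 0, 0, 0]
R3 ← R3 − (2)·R1: [0, 0, 0, 0]
Echelon form has 1 nonzero row, so rank(C) = 1.
The rank gives the maximum number of linearly independent columns: 1.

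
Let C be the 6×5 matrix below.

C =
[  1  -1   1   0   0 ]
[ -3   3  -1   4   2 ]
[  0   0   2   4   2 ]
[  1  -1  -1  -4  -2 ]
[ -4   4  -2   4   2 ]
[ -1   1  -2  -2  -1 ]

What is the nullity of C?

3

Row reduce to echelon form.
R2 ← R2 + (3)·R1: [0, 0, 2, 4, 2]
R4 ← R4 − R1: [0, 0, -2, -4, -2]
R5 ← R5 + (4)·R1: [0, 0, 2, 4, 2]
R6 ← R6 + R1: [0, 0, -1, -2, -1]
R3 ← R3 − R2: [0, 0, 0, 0, 0]
R4 ← R4 + R2: [0, 0, 0, 0, 0]
R5 ← R5 − R2: [0, 0, 0, 0, 0]
R6 ← R6 + (1/2)·R2: [0, 0, 0, 0, 0]
2 nonzero rows, so rank(C) = 2.
C has 5 columns; by rank–nullity, nullity = 5 − 2 = 3.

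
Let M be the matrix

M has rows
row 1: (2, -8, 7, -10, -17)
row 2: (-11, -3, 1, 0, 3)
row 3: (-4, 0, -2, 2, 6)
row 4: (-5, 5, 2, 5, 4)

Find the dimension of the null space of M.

1

Row reduce to echelon form.
R2 ← R2 + (11/2)·R1: [0, -47, 79/2, -55, -181/2]
R3 ← R3 + (2)·R1: [0, -16, 12, -18, -28]
R4 ← R4 + (5/2)·R1: [0, -15, 39/2, -20, -77/2]
R3 ← R3 − (16/47)·R2: [0, 0, -68/47, 34/47, 132/47]
R4 ← R4 − (15/47)·R2: [0, 0, 324/47, -115/47, -452/47]
R4 ← R4 + (81/17)·R3: [0, 0, 0, 1, 64/17]
4 nonzero rows, so rank(M) = 4.
M has 5 columns; by rank–nullity, nullity = 5 − 4 = 1.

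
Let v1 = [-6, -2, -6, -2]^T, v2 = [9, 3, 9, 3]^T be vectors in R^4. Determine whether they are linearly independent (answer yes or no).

no

Form the matrix with these vectors as rows and row reduce.
R2 ← R2 + (3/2)·R1: [0, 0, 0, 0]
1 nonzero row, so the 2 vectors span a space of dimension 1.
Since 1 < 2, the vectors are linearly dependent.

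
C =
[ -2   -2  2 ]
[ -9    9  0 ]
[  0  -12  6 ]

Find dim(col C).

2

Row reduce to echelon form.
R2 ← R2 − (9/2)·R1: [0, 18, -9]
R3 ← R3 + (2/3)·R2: [0, 0, 0]
Echelon form has 2 nonzero rows, so rank(C) = 2.
The column space has dimension equal to the rank: 2.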